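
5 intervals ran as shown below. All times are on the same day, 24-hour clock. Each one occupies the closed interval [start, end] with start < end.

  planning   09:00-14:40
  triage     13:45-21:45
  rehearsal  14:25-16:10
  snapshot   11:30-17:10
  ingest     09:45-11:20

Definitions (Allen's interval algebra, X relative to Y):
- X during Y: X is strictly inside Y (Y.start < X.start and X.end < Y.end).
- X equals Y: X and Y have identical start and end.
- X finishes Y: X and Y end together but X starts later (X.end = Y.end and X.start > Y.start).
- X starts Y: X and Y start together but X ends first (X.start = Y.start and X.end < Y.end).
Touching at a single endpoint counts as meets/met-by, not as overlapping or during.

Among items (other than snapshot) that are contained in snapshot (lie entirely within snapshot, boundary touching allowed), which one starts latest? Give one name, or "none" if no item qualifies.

rehearsal

Target snapshot = [11:30, 17:10].
ingest [09:45, 11:20] → before → excluded.
planning [09:00, 14:40] → overlaps → excluded.
rehearsal [14:25, 16:10] → during → candidate.
triage [13:45, 21:45] → overlapped-by → excluded.
Among candidates, latest start is 14:25 → rehearsal.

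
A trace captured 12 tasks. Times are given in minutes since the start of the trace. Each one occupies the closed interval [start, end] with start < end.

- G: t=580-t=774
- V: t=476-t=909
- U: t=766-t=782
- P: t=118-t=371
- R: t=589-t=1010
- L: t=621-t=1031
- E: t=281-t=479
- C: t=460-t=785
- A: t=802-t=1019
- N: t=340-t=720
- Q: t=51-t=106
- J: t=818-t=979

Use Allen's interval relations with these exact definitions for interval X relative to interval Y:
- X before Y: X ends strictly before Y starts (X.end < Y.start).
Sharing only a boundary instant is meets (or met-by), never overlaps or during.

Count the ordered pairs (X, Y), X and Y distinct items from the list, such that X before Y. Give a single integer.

Checking all 132 ordered pairs for relation 'before'; matching pairs in alphabetical order:
(C, A): C before A ✓
(C, J): C before J ✓
(E, A): E before A ✓
(E, G): E before G ✓
(E, J): E before J ✓
(E, L): E before L ✓
(E, R): E before R ✓
(E, U): E before U ✓
(G, A): G before A ✓
(G, J): G before J ✓
(N, A): N before A ✓
(N, J): N before J ✓
(N, U): N before U ✓
(P, A): P before A ✓
(P, C): P before C ✓
(P, G): P before G ✓
(P, J): P before J ✓
(P, L): P before L ✓
(P, R): P before R ✓
(P, U): P before U ✓
(P, V): P before V ✓
(Q, A): Q before A ✓
(Q, C): Q before C ✓
(Q, E): Q before E ✓
... plus 10 further pairs not listed.
Count: 34.

34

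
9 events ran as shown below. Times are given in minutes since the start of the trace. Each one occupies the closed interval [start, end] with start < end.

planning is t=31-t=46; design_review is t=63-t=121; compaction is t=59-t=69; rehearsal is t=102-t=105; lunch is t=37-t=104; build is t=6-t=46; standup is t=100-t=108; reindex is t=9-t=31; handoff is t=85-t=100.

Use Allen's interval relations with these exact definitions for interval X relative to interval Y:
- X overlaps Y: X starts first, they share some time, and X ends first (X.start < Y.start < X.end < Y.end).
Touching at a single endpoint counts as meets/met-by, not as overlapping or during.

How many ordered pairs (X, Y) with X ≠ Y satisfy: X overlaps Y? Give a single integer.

6

Checking all 72 ordered pairs for relation 'overlaps'; matching pairs in alphabetical order:
(build, lunch): build overlaps lunch ✓
(compaction, design_review): compaction overlaps design_review ✓
(lunch, design_review): lunch overlaps design_review ✓
(lunch, rehearsal): lunch overlaps rehearsal ✓
(lunch, standup): lunch overlaps standup ✓
(planning, lunch): planning overlaps lunch ✓
Count: 6.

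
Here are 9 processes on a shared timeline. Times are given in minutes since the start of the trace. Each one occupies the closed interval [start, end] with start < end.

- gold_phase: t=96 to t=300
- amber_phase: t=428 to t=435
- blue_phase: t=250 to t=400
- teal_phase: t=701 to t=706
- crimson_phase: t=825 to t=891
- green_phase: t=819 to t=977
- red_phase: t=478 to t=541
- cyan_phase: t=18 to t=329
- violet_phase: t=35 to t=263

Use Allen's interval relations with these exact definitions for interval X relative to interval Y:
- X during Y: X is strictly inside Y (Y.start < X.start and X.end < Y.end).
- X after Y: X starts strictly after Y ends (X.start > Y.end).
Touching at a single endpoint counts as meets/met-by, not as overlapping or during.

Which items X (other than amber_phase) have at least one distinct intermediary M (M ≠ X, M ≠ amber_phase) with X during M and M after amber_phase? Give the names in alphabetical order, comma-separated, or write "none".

crimson_phase

Target amber_phase = [t=428, t=435].
Intermediaries M with M after amber_phase: crimson_phase, green_phase, red_phase, teal_phase.
Via crimson_phase — items with X during crimson_phase: none.
Via green_phase — items with X during green_phase: crimson_phase.
Via red_phase — items with X during red_phase: none.
Via teal_phase — items with X during teal_phase: none.
Union: crimson_phase.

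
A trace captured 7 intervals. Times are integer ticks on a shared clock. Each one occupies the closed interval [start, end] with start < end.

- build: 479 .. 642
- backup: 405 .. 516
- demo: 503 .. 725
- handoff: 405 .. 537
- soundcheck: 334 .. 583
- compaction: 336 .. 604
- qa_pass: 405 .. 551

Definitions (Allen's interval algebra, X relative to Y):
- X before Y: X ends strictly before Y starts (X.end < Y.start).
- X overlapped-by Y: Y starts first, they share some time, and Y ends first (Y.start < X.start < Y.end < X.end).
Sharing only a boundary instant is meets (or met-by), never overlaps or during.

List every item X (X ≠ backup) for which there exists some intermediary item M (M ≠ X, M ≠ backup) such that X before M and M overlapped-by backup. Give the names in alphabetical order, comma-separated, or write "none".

Target backup = [405, 516].
Intermediaries M with M overlapped-by backup: build, demo.
Via build — items with X before build: none.
Via demo — items with X before demo: none.
Union: none.

none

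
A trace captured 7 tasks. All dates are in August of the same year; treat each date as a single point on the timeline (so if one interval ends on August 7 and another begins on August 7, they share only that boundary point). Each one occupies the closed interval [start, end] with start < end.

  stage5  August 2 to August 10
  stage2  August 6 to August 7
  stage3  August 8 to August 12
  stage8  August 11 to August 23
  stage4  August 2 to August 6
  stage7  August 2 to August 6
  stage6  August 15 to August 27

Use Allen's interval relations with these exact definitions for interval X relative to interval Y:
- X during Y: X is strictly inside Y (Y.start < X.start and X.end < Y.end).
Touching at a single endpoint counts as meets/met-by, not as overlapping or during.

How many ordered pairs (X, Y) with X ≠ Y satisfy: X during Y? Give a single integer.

Checking all 42 ordered pairs for relation 'during'; matching pairs in alphabetical order:
(stage2, stage5): stage2 during stage5 ✓
Count: 1.

1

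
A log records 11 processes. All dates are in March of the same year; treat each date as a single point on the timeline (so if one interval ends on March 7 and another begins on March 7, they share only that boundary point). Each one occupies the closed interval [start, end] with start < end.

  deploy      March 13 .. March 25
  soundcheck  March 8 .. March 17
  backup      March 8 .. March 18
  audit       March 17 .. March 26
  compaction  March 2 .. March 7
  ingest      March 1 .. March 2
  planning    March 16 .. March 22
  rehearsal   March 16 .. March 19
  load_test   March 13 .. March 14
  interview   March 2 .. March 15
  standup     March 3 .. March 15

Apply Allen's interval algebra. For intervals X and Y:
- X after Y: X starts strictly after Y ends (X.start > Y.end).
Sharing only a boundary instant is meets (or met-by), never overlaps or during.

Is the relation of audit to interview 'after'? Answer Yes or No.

Yes

audit = [March 17, March 26], interview = [March 2, March 15].
Actual relation of audit to interview: after.
Asked whether 'after' holds → Yes.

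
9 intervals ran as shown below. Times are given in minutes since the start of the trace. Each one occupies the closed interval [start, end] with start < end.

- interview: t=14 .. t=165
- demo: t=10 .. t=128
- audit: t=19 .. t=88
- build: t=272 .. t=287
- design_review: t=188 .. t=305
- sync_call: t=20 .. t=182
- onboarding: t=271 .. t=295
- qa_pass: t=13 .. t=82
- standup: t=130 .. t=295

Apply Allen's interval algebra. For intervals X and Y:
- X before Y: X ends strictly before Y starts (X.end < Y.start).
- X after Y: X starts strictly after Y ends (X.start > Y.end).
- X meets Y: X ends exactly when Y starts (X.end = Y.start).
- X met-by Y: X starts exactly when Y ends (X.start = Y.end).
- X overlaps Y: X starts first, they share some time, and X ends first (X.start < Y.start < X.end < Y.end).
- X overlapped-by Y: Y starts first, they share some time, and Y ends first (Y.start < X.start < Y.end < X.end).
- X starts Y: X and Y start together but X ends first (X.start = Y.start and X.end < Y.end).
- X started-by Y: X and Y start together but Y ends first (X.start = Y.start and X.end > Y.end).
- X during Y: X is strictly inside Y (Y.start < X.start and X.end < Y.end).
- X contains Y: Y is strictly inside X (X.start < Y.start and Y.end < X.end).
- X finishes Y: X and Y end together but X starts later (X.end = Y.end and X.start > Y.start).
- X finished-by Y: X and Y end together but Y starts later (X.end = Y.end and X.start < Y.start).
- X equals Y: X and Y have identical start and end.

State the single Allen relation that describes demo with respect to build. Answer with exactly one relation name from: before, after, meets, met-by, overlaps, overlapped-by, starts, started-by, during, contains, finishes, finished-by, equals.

before

demo = [t=10, t=128]; build = [t=272, t=287].
Compare endpoints: demo.start < build.start, demo.start < build.end, demo.end < build.start, demo.end < build.end.
That pattern is 'before'.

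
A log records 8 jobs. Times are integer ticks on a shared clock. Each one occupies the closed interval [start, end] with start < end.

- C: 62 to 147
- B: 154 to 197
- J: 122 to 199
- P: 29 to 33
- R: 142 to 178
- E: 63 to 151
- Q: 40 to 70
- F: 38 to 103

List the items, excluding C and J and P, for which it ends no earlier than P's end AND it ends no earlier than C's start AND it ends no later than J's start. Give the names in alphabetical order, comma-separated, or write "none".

Conditions: its end is no earlier than P's end (X.end >= 33) AND its end is no earlier than C's start (X.end >= 62) AND its end is no later than J's start (X.end <= 122).
B: end 197 >= 33? ✓; end 197 >= 62? ✓; end 197 <= 122? ✗ → no.
E: end 151 >= 33? ✓; end 151 >= 62? ✓; end 151 <= 122? ✗ → no.
F: end 103 >= 33? ✓; end 103 >= 62? ✓; end 103 <= 122? ✓ → yes.
Q: end 70 >= 33? ✓; end 70 >= 62? ✓; end 70 <= 122? ✓ → yes.
R: end 178 >= 33? ✓; end 178 >= 62? ✓; end 178 <= 122? ✗ → no.
Result: F, Q.

F, Q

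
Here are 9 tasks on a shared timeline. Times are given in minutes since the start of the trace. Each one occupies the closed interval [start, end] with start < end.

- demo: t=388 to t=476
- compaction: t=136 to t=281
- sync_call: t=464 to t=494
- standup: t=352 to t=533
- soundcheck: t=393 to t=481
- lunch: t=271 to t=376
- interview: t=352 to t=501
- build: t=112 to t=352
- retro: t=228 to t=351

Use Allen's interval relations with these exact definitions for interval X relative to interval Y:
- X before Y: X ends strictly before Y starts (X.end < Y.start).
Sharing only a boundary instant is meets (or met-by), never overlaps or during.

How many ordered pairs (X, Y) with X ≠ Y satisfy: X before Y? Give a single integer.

Checking all 72 ordered pairs for relation 'before'; matching pairs in alphabetical order:
(build, demo): build before demo ✓
(build, soundcheck): build before soundcheck ✓
(build, sync_call): build before sync_call ✓
(compaction, demo): compaction before demo ✓
(compaction, interview): compaction before interview ✓
(compaction, soundcheck): compaction before soundcheck ✓
(compaction, standup): compaction before standup ✓
(compaction, sync_call): compaction before sync_call ✓
(lunch, demo): lunch before demo ✓
(lunch, soundcheck): lunch before soundcheck ✓
(lunch, sync_call): lunch before sync_call ✓
(retro, demo): retro before demo ✓
(retro, interview): retro before interview ✓
(retro, soundcheck): retro before soundcheck ✓
(retro, standup): retro before standup ✓
(retro, sync_call): retro before sync_call ✓
Count: 16.

16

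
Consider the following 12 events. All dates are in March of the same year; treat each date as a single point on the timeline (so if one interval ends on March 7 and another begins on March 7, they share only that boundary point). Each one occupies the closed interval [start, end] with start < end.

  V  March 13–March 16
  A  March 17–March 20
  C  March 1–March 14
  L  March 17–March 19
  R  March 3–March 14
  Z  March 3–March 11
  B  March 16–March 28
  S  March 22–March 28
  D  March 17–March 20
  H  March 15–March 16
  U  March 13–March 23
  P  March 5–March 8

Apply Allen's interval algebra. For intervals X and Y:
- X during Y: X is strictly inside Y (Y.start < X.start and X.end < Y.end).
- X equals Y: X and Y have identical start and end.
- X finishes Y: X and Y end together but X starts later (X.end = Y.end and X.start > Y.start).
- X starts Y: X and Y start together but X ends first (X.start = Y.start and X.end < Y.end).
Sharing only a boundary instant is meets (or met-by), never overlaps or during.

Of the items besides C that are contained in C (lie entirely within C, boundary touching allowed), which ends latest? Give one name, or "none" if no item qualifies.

Target C = [March 1, March 14].
A [March 17, March 20] → after → excluded.
B [March 16, March 28] → after → excluded.
D [March 17, March 20] → after → excluded.
H [March 15, March 16] → after → excluded.
L [March 17, March 19] → after → excluded.
P [March 5, March 8] → during → candidate.
R [March 3, March 14] → finishes → candidate.
S [March 22, March 28] → after → excluded.
U [March 13, March 23] → overlapped-by → excluded.
V [March 13, March 16] → overlapped-by → excluded.
Z [March 3, March 11] → during → candidate.
Among candidates, latest end is March 14 → R.

R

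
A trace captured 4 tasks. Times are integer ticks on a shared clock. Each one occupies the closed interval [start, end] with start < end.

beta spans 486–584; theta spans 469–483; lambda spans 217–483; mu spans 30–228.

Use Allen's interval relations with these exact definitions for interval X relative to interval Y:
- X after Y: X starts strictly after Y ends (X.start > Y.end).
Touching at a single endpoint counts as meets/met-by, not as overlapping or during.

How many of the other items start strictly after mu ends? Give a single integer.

Target mu = [30, 228].
beta [486, 584] → after → counts.
lambda [217, 483] → overlapped-by → no.
theta [469, 483] → after → counts.
Total: 2.

2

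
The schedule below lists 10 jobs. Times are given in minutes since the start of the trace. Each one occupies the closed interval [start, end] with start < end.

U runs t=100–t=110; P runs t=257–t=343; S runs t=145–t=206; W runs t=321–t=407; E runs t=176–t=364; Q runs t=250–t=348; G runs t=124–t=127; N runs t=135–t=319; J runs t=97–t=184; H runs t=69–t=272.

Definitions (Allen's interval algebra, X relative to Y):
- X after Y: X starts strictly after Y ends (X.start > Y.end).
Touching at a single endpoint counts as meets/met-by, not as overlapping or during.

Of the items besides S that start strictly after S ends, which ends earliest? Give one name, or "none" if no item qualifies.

Target S = [t=145, t=206].
E [t=176, t=364] → overlapped-by → excluded.
G [t=124, t=127] → before → excluded.
H [t=69, t=272] → contains → excluded.
J [t=97, t=184] → overlaps → excluded.
N [t=135, t=319] → contains → excluded.
P [t=257, t=343] → after → candidate.
Q [t=250, t=348] → after → candidate.
U [t=100, t=110] → before → excluded.
W [t=321, t=407] → after → candidate.
Among candidates, earliest end is t=343 → P.

P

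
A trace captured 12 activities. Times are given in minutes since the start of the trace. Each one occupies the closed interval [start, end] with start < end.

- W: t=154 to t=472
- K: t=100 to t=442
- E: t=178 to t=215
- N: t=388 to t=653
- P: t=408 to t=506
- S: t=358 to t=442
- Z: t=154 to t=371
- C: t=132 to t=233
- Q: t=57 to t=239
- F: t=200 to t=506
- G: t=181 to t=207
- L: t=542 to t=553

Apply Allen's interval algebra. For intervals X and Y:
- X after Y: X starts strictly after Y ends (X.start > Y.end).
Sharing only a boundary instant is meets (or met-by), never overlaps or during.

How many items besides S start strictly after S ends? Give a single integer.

Target S = [t=358, t=442].
C [t=132, t=233] → before → no.
E [t=178, t=215] → before → no.
F [t=200, t=506] → contains → no.
G [t=181, t=207] → before → no.
K [t=100, t=442] → finished-by → no.
L [t=542, t=553] → after → counts.
N [t=388, t=653] → overlapped-by → no.
P [t=408, t=506] → overlapped-by → no.
Q [t=57, t=239] → before → no.
W [t=154, t=472] → contains → no.
Z [t=154, t=371] → overlaps → no.
Total: 1.

1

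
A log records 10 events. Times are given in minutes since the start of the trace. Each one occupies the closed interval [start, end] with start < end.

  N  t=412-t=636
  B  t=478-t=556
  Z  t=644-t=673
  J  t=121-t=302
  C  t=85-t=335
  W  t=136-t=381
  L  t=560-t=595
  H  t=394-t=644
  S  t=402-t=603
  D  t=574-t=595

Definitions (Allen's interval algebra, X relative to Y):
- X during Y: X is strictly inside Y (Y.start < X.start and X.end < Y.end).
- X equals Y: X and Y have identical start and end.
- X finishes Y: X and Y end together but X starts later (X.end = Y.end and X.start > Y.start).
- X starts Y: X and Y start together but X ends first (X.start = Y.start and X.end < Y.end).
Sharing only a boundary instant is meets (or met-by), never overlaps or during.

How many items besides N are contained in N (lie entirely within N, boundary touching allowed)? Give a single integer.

3

Target N = [t=412, t=636].
B [t=478, t=556] → during → counts.
C [t=85, t=335] → before → no.
D [t=574, t=595] → during → counts.
H [t=394, t=644] → contains → no.
J [t=121, t=302] → before → no.
L [t=560, t=595] → during → counts.
S [t=402, t=603] → overlaps → no.
W [t=136, t=381] → before → no.
Z [t=644, t=673] → after → no.
Total: 3.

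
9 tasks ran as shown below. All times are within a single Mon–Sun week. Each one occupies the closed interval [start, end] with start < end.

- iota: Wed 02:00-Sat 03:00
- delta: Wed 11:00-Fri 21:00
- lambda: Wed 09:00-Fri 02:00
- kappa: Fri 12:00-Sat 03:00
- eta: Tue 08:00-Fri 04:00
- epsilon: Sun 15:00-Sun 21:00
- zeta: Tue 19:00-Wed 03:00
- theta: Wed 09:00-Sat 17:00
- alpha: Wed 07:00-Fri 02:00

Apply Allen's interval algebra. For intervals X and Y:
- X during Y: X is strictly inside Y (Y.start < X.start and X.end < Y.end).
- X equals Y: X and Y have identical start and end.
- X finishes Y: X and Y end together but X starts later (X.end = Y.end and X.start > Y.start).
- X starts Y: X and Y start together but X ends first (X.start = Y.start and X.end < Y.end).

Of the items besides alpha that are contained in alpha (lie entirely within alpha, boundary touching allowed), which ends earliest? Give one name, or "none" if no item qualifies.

Target alpha = [Wed 07:00, Fri 02:00].
delta [Wed 11:00, Fri 21:00] → overlapped-by → excluded.
epsilon [Sun 15:00, Sun 21:00] → after → excluded.
eta [Tue 08:00, Fri 04:00] → contains → excluded.
iota [Wed 02:00, Sat 03:00] → contains → excluded.
kappa [Fri 12:00, Sat 03:00] → after → excluded.
lambda [Wed 09:00, Fri 02:00] → finishes → candidate.
theta [Wed 09:00, Sat 17:00] → overlapped-by → excluded.
zeta [Tue 19:00, Wed 03:00] → before → excluded.
Among candidates, earliest end is Fri 02:00 → lambda.

lambda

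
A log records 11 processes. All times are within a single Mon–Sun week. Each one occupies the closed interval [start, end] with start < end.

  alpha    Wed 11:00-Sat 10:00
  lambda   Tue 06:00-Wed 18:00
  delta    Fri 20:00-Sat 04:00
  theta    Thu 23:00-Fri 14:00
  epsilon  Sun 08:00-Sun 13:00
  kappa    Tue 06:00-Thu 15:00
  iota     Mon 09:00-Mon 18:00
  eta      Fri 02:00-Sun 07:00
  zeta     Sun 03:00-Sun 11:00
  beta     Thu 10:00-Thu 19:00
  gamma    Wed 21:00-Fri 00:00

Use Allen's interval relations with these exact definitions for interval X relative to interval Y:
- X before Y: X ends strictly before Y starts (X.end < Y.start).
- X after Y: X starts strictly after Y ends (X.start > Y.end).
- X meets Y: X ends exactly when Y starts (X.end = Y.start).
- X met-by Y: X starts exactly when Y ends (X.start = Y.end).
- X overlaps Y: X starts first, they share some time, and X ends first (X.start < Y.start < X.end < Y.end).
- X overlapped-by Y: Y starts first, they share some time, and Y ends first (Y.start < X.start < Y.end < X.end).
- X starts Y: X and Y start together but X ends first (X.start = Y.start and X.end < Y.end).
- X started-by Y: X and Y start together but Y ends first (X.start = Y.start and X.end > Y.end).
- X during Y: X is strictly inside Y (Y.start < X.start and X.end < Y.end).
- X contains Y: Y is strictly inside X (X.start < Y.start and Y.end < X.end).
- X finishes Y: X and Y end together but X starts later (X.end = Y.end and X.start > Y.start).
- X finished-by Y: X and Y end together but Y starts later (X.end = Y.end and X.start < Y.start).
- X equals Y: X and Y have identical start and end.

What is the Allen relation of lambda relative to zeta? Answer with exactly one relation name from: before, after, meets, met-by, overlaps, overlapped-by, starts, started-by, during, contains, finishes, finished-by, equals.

before

lambda = [Tue 06:00, Wed 18:00]; zeta = [Sun 03:00, Sun 11:00].
Compare endpoints: lambda.start < zeta.start, lambda.start < zeta.end, lambda.end < zeta.start, lambda.end < zeta.end.
That pattern is 'before'.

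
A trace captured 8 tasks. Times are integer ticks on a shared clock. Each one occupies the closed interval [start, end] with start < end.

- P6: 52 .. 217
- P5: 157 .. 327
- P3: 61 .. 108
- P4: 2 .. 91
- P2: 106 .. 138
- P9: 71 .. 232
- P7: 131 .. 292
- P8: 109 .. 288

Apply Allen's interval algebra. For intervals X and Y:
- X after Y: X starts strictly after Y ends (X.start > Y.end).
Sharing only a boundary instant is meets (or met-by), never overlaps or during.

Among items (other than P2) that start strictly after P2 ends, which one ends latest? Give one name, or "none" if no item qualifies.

P5

Target P2 = [106, 138].
P3 [61, 108] → overlaps → excluded.
P4 [2, 91] → before → excluded.
P5 [157, 327] → after → candidate.
P6 [52, 217] → contains → excluded.
P7 [131, 292] → overlapped-by → excluded.
P8 [109, 288] → overlapped-by → excluded.
P9 [71, 232] → contains → excluded.
Among candidates, latest end is 327 → P5.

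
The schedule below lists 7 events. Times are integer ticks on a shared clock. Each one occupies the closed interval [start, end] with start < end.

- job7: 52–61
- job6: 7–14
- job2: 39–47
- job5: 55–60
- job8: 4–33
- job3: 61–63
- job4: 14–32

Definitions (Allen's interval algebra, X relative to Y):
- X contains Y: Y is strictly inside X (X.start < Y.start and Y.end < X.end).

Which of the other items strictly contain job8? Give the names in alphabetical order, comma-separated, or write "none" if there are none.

Target job8 = [4, 33].
job2 [39, 47] → after → no.
job3 [61, 63] → after → no.
job4 [14, 32] → during → no.
job5 [55, 60] → after → no.
job6 [7, 14] → during → no.
job7 [52, 61] → after → no.
Result: none.

none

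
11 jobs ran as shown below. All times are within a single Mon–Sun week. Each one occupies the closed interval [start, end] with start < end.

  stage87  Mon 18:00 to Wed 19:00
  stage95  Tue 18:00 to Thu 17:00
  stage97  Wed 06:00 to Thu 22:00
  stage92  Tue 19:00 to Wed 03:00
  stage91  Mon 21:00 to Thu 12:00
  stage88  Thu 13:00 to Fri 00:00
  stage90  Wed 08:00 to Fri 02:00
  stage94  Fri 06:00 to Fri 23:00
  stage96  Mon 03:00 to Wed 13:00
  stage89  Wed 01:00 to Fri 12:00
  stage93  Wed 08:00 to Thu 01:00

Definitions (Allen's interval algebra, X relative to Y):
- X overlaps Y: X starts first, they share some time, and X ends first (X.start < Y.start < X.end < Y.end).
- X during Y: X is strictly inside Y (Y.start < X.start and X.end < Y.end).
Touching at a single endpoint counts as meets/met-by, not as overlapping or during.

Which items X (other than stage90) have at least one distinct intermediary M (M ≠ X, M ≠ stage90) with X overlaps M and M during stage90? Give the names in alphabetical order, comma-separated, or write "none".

Target stage90 = [Wed 08:00, Fri 02:00].
Intermediaries M with M during stage90: stage88.
Via stage88 — items with X overlaps stage88: stage95, stage97.
Union: stage95, stage97.

stage95, stage97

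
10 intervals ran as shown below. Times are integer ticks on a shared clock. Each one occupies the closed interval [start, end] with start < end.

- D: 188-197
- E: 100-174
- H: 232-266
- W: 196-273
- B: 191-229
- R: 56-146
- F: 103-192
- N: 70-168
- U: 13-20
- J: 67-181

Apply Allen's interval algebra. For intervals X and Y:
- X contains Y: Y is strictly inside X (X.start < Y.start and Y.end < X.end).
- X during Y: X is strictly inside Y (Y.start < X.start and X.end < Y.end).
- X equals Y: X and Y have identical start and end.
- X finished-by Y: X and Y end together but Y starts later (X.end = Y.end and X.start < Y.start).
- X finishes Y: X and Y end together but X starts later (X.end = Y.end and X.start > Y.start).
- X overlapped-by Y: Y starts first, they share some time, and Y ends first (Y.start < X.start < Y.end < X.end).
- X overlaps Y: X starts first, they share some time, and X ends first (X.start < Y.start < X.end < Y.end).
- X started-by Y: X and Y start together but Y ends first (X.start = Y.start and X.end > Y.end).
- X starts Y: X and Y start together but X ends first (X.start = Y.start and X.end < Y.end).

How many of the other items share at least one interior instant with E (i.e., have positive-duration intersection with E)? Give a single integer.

4

Target E = [100, 174].
B [191, 229] → after → no.
D [188, 197] → after → no.
F [103, 192] → overlapped-by → counts.
H [232, 266] → after → no.
J [67, 181] → contains → counts.
N [70, 168] → overlaps → counts.
R [56, 146] → overlaps → counts.
U [13, 20] → before → no.
W [196, 273] → after → no.
Total: 4.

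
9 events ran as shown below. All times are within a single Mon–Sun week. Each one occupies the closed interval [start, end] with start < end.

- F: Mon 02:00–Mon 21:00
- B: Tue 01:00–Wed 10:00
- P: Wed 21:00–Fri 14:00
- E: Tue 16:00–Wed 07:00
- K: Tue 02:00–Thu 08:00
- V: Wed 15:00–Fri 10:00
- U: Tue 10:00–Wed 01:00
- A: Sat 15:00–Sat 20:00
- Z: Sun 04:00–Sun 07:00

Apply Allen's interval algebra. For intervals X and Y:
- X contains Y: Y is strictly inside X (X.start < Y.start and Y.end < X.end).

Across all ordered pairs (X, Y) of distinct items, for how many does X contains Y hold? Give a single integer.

4

Checking all 72 ordered pairs for relation 'contains'; matching pairs in alphabetical order:
(B, E): B contains E ✓
(B, U): B contains U ✓
(K, E): K contains E ✓
(K, U): K contains U ✓
Count: 4.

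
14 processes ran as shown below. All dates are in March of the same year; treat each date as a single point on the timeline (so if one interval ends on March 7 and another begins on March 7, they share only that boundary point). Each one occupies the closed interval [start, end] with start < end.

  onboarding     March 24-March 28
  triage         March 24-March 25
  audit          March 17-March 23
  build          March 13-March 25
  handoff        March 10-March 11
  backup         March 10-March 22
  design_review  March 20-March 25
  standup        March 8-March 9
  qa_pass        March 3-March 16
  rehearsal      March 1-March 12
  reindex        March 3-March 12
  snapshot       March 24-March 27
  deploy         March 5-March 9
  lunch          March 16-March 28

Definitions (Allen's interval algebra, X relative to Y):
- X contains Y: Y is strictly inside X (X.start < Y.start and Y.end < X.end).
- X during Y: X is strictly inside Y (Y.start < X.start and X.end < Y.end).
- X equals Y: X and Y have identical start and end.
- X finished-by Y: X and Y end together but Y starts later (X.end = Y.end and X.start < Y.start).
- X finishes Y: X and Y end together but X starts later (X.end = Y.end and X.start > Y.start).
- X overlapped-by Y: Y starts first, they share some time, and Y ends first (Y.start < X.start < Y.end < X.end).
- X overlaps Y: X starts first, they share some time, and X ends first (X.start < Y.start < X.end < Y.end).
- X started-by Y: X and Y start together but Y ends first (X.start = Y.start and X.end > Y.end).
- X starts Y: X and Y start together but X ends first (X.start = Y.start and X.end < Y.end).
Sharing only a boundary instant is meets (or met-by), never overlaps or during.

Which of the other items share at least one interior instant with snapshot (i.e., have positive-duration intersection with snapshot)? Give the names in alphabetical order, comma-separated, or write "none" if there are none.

build, design_review, lunch, onboarding, triage

Target snapshot = [March 24, March 27].
audit [March 17, March 23] → before → no.
backup [March 10, March 22] → before → no.
build [March 13, March 25] → overlaps → yes.
deploy [March 5, March 9] → before → no.
design_review [March 20, March 25] → overlaps → yes.
handoff [March 10, March 11] → before → no.
lunch [March 16, March 28] → contains → yes.
onboarding [March 24, March 28] → started-by → yes.
qa_pass [March 3, March 16] → before → no.
rehearsal [March 1, March 12] → before → no.
reindex [March 3, March 12] → before → no.
standup [March 8, March 9] → before → no.
triage [March 24, March 25] → starts → yes.
Result: build, design_review, lunch, onboarding, triage.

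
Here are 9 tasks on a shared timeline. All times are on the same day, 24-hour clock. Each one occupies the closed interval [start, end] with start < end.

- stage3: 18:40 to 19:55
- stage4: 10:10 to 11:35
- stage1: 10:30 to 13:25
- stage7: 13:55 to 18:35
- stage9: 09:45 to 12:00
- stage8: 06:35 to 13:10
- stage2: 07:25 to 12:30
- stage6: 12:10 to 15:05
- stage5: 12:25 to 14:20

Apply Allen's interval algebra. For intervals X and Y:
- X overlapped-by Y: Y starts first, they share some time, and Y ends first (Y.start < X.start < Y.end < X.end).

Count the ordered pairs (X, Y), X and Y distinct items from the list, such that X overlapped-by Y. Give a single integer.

12

Checking all 72 ordered pairs for relation 'overlapped-by'; matching pairs in alphabetical order:
(stage1, stage2): stage1 overlapped-by stage2 ✓
(stage1, stage4): stage1 overlapped-by stage4 ✓
(stage1, stage8): stage1 overlapped-by stage8 ✓
(stage1, stage9): stage1 overlapped-by stage9 ✓
(stage5, stage1): stage5 overlapped-by stage1 ✓
(stage5, stage2): stage5 overlapped-by stage2 ✓
(stage5, stage8): stage5 overlapped-by stage8 ✓
(stage6, stage1): stage6 overlapped-by stage1 ✓
(stage6, stage2): stage6 overlapped-by stage2 ✓
(stage6, stage8): stage6 overlapped-by stage8 ✓
(stage7, stage5): stage7 overlapped-by stage5 ✓
(stage7, stage6): stage7 overlapped-by stage6 ✓
Count: 12.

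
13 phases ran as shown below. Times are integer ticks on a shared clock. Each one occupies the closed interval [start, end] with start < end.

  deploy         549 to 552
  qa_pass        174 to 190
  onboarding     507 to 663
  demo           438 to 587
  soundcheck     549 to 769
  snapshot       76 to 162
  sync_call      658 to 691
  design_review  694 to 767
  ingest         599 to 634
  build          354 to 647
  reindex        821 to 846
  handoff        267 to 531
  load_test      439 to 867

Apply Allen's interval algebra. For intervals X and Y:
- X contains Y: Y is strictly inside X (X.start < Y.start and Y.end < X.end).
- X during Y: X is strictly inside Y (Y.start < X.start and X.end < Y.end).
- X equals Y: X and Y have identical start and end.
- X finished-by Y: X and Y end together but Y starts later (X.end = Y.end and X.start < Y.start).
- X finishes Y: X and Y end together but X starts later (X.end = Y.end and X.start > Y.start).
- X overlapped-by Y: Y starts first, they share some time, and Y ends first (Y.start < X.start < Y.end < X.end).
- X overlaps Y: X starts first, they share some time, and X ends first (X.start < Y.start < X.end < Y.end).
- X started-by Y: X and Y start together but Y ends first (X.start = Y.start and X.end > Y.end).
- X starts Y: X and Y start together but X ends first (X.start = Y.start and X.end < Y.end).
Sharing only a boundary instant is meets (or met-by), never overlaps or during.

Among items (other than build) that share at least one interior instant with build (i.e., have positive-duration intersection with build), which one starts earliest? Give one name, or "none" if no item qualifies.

Target build = [354, 647].
demo [438, 587] → during → candidate.
deploy [549, 552] → during → candidate.
design_review [694, 767] → after → excluded.
handoff [267, 531] → overlaps → candidate.
ingest [599, 634] → during → candidate.
load_test [439, 867] → overlapped-by → candidate.
onboarding [507, 663] → overlapped-by → candidate.
qa_pass [174, 190] → before → excluded.
reindex [821, 846] → after → excluded.
snapshot [76, 162] → before → excluded.
soundcheck [549, 769] → overlapped-by → candidate.
sync_call [658, 691] → after → excluded.
Among candidates, earliest start is 267 → handoff.

handoff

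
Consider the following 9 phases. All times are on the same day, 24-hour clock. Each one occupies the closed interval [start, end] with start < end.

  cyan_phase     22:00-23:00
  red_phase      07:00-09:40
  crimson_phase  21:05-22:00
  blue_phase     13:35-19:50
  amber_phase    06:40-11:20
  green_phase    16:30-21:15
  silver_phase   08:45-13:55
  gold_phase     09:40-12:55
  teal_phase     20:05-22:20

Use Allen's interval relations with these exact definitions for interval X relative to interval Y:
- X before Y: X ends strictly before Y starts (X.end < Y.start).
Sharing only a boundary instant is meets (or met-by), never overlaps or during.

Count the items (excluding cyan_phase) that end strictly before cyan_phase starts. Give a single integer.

6

Target cyan_phase = [22:00, 23:00].
amber_phase [06:40, 11:20] → before → counts.
blue_phase [13:35, 19:50] → before → counts.
crimson_phase [21:05, 22:00] → meets → no.
gold_phase [09:40, 12:55] → before → counts.
green_phase [16:30, 21:15] → before → counts.
red_phase [07:00, 09:40] → before → counts.
silver_phase [08:45, 13:55] → before → counts.
teal_phase [20:05, 22:20] → overlaps → no.
Total: 6.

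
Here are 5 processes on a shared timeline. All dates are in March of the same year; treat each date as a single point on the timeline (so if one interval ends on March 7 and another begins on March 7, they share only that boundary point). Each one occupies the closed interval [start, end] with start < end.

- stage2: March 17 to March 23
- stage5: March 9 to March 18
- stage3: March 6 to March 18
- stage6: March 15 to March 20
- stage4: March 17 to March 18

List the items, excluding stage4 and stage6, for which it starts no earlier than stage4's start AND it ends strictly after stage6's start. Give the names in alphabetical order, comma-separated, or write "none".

stage2

Conditions: its start is no earlier than stage4's start (X.start >= March 17) AND its end is strictly after stage6's start (X.end > March 15).
stage2: start March 17 >= March 17? ✓; end March 23 > March 15? ✓ → yes.
stage3: start March 6 >= March 17? ✗; end March 18 > March 15? ✓ → no.
stage5: start March 9 >= March 17? ✗; end March 18 > March 15? ✓ → no.
Result: stage2.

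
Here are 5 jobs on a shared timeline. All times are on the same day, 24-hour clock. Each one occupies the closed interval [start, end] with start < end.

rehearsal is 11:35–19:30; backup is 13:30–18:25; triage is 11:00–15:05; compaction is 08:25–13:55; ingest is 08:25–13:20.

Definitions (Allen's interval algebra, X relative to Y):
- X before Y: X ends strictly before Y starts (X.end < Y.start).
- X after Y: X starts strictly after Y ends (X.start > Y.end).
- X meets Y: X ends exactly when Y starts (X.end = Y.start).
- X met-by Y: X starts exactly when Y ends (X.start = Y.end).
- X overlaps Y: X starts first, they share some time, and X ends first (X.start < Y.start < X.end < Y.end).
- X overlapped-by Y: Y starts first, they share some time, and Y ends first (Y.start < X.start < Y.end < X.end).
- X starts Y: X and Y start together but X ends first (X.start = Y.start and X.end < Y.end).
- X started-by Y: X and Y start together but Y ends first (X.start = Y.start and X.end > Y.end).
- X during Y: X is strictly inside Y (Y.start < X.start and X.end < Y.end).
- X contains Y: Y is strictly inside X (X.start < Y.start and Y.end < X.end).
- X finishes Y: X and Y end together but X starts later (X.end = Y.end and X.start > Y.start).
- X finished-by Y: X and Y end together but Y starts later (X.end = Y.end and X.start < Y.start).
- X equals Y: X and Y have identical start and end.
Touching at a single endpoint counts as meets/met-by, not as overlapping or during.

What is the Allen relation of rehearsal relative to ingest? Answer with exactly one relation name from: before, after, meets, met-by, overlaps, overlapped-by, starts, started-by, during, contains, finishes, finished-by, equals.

rehearsal = [11:35, 19:30]; ingest = [08:25, 13:20].
Compare endpoints: rehearsal.start > ingest.start, rehearsal.start < ingest.end, rehearsal.end > ingest.start, rehearsal.end > ingest.end.
That pattern is 'overlapped-by'.

overlapped-by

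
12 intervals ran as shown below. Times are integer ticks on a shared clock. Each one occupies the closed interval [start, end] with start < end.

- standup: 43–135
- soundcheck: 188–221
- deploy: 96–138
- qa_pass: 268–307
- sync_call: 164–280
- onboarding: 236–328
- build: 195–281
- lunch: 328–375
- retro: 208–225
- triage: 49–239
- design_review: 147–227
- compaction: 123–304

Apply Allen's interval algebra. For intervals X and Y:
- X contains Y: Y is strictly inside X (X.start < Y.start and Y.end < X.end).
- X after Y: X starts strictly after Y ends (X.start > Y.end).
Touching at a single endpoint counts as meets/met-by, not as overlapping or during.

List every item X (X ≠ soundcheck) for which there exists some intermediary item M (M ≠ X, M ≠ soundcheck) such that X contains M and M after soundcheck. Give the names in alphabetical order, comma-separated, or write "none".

Target soundcheck = [188, 221].
Intermediaries M with M after soundcheck: lunch, onboarding, qa_pass.
Via lunch — items with X contains lunch: none.
Via onboarding — items with X contains onboarding: none.
Via qa_pass — items with X contains qa_pass: onboarding.
Union: onboarding.

onboarding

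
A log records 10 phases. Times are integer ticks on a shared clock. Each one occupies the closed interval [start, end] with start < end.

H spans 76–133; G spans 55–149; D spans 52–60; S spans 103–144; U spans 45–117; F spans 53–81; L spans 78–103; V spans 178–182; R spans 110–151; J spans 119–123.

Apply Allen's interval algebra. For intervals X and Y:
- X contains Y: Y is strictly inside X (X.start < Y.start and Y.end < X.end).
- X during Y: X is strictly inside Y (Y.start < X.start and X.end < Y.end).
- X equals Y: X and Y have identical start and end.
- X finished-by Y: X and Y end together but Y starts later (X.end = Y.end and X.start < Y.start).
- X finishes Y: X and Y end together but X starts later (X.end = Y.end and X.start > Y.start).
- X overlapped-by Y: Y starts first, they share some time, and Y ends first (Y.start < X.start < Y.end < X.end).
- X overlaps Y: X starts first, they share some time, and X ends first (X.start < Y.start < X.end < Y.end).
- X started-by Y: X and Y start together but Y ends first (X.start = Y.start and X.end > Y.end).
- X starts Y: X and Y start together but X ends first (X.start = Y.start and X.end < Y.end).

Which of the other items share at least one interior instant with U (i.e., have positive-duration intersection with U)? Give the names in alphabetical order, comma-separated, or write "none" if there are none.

D, F, G, H, L, R, S

Target U = [45, 117].
D [52, 60] → during → yes.
F [53, 81] → during → yes.
G [55, 149] → overlapped-by → yes.
H [76, 133] → overlapped-by → yes.
J [119, 123] → after → no.
L [78, 103] → during → yes.
R [110, 151] → overlapped-by → yes.
S [103, 144] → overlapped-by → yes.
V [178, 182] → after → no.
Result: D, F, G, H, L, R, S.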